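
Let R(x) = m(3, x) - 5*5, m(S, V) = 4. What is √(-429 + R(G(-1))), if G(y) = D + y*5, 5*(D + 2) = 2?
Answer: 15*I*√2 ≈ 21.213*I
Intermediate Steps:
D = -8/5 (D = -2 + (⅕)*2 = -2 + ⅖ = -8/5 ≈ -1.6000)
G(y) = -8/5 + 5*y (G(y) = -8/5 + y*5 = -8/5 + 5*y)
R(x) = -21 (R(x) = 4 - 5*5 = 4 - 25 = -21)
√(-429 + R(G(-1))) = √(-429 - 21) = √(-450) = 15*I*√2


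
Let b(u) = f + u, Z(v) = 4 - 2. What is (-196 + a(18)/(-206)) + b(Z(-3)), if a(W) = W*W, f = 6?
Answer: -19526/103 ≈ -189.57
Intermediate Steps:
Z(v) = 2
a(W) = W²
b(u) = 6 + u
(-196 + a(18)/(-206)) + b(Z(-3)) = (-196 + 18²/(-206)) + (6 + 2) = (-196 + 324*(-1/206)) + 8 = (-196 - 162/103) + 8 = -20350/103 + 8 = -19526/103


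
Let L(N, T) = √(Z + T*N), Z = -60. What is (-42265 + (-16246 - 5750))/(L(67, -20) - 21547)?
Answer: 1384631767/464274609 + 642610*I*√14/464274609 ≈ 2.9824 + 0.0051789*I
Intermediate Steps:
L(N, T) = √(-60 + N*T) (L(N, T) = √(-60 + T*N) = √(-60 + N*T))
(-42265 + (-16246 - 5750))/(L(67, -20) - 21547) = (-42265 + (-16246 - 5750))/(√(-60 + 67*(-20)) - 21547) = (-42265 - 21996)/(√(-60 - 1340) - 21547) = -64261/(√(-1400) - 21547) = -64261/(10*I*√14 - 21547) = -64261/(-21547 + 10*I*√14)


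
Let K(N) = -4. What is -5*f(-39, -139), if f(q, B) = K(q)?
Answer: 20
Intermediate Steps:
f(q, B) = -4
-5*f(-39, -139) = -5*(-4) = 20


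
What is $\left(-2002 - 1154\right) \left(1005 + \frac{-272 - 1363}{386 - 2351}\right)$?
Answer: $- \frac{415847184}{131} \approx -3.1744 \cdot 10^{6}$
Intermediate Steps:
$\left(-2002 - 1154\right) \left(1005 + \frac{-272 - 1363}{386 - 2351}\right) = - 3156 \left(1005 - \frac{1635}{-1965}\right) = - 3156 \left(1005 - - \frac{109}{131}\right) = - 3156 \left(1005 + \frac{109}{131}\right) = \left(-3156\right) \frac{131764}{131} = - \frac{415847184}{131}$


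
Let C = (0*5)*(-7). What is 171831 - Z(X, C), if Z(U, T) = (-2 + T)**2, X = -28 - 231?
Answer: 171827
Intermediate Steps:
C = 0 (C = 0*(-7) = 0)
X = -259
171831 - Z(X, C) = 171831 - (-2 + 0)**2 = 171831 - 1*(-2)**2 = 171831 - 1*4 = 171831 - 4 = 171827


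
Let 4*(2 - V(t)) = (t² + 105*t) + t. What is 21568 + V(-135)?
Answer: 82365/4 ≈ 20591.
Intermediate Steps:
V(t) = 2 - 53*t/2 - t²/4 (V(t) = 2 - ((t² + 105*t) + t)/4 = 2 - (t² + 106*t)/4 = 2 + (-53*t/2 - t²/4) = 2 - 53*t/2 - t²/4)
21568 + V(-135) = 21568 + (2 - 53/2*(-135) - ¼*(-135)²) = 21568 + (2 + 7155/2 - ¼*18225) = 21568 + (2 + 7155/2 - 18225/4) = 21568 - 3907/4 = 82365/4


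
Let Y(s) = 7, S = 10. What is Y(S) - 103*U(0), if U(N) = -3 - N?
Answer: 316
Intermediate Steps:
Y(S) - 103*U(0) = 7 - 103*(-3 - 1*0) = 7 - 103*(-3 + 0) = 7 - 103*(-3) = 7 + 309 = 316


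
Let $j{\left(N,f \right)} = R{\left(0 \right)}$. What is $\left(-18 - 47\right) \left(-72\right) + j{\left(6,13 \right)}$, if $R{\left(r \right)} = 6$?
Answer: $4686$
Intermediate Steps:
$j{\left(N,f \right)} = 6$
$\left(-18 - 47\right) \left(-72\right) + j{\left(6,13 \right)} = \left(-18 - 47\right) \left(-72\right) + 6 = \left(-65\right) \left(-72\right) + 6 = 4680 + 6 = 4686$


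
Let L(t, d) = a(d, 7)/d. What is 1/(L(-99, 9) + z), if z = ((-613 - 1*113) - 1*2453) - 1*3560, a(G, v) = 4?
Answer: -9/60647 ≈ -0.00014840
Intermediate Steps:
z = -6739 (z = ((-613 - 113) - 2453) - 3560 = (-726 - 2453) - 3560 = -3179 - 3560 = -6739)
L(t, d) = 4/d
1/(L(-99, 9) + z) = 1/(4/9 - 6739) = 1/(-60647/9) = -9/60647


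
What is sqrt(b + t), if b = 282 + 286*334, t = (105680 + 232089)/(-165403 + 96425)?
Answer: sqrt(455818246724022)/68978 ≈ 309.52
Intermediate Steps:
t = -337769/68978 (t = 337769/(-68978) = 337769*(-1/68978) = -337769/68978 ≈ -4.8968)
b = 95806 (b = 282 + 95524 = 95806)
sqrt(b + t) = sqrt(95806 - 337769/68978) = sqrt(6608168499/68978) = sqrt(455818246724022)/68978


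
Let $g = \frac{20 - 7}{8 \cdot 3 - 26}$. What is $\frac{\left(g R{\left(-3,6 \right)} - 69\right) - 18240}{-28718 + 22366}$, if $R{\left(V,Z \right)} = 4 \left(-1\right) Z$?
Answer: $\frac{18153}{6352} \approx 2.8578$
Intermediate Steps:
$R{\left(V,Z \right)} = - 4 Z$
$g = - \frac{13}{2}$ ($g = \frac{13}{24 - 26} = \frac{13}{-2} = 13 \left(- \frac{1}{2}\right) = - \frac{13}{2} \approx -6.5$)
$\frac{\left(g R{\left(-3,6 \right)} - 69\right) - 18240}{-28718 + 22366} = \frac{\left(- \frac{13 \left(\left(-4\right) 6\right)}{2} - 69\right) - 18240}{-28718 + 22366} = \frac{\left(\left(- \frac{13}{2}\right) \left(-24\right) - 69\right) - 18240}{-6352} = \left(\left(156 - 69\right) - 18240\right) \left(- \frac{1}{6352}\right) = \left(87 - 18240\right) \left(- \frac{1}{6352}\right) = \left(-18153\right) \left(- \frac{1}{6352}\right) = \frac{18153}{6352}$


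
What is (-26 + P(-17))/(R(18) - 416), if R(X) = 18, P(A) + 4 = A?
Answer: 47/398 ≈ 0.11809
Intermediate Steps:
P(A) = -4 + A
(-26 + P(-17))/(R(18) - 416) = (-26 + (-4 - 17))/(18 - 416) = (-26 - 21)/(-398) = -47*(-1/398) = 47/398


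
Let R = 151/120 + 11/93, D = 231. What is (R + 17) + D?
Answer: 309227/1240 ≈ 249.38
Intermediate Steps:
R = 1707/1240 (R = 151*(1/120) + 11*(1/93) = 151/120 + 11/93 = 1707/1240 ≈ 1.3766)
(R + 17) + D = (1707/1240 + 17) + 231 = 22787/1240 + 231 = 309227/1240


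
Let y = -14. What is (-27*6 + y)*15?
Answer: -2640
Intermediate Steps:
(-27*6 + y)*15 = (-27*6 - 14)*15 = (-162 - 14)*15 = -176*15 = -2640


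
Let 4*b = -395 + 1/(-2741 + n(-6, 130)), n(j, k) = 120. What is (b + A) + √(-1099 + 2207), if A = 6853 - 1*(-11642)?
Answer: 48216571/2621 + 2*√277 ≈ 18430.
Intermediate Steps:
b = -258824/2621 (b = (-395 + 1/(-2741 + 120))/4 = (-395 + 1/(-2621))/4 = (-395 - 1/2621)/4 = (¼)*(-1035296/2621) = -258824/2621 ≈ -98.750)
A = 18495 (A = 6853 + 11642 = 18495)
(b + A) + √(-1099 + 2207) = (-258824/2621 + 18495) + √(-1099 + 2207) = 48216571/2621 + √1108 = 48216571/2621 + 2*√277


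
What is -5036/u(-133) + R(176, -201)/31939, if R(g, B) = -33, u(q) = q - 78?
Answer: 160837841/6739129 ≈ 23.866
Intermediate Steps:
u(q) = -78 + q
-5036/u(-133) + R(176, -201)/31939 = -5036/(-78 - 133) - 33/31939 = -5036/(-211) - 33*1/31939 = -5036*(-1/211) - 33/31939 = 5036/211 - 33/31939 = 160837841/6739129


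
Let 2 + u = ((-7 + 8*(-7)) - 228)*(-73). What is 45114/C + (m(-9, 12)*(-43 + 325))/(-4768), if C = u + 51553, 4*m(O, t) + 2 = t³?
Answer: -4321344375/173540896 ≈ -24.901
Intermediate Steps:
m(O, t) = -½ + t³/4
u = 21241 (u = -2 + ((-7 + 8*(-7)) - 228)*(-73) = -2 + ((-7 - 56) - 228)*(-73) = -2 + (-63 - 228)*(-73) = -2 - 291*(-73) = -2 + 21243 = 21241)
C = 72794 (C = 21241 + 51553 = 72794)
45114/C + (m(-9, 12)*(-43 + 325))/(-4768) = 45114/72794 + ((-½ + (¼)*12³)*(-43 + 325))/(-4768) = 45114*(1/72794) + ((-½ + (¼)*1728)*282)*(-1/4768) = 22557/36397 + ((-½ + 432)*282)*(-1/4768) = 22557/36397 + ((863/2)*282)*(-1/4768) = 22557/36397 + 121683*(-1/4768) = 22557/36397 - 121683/4768 = -4321344375/173540896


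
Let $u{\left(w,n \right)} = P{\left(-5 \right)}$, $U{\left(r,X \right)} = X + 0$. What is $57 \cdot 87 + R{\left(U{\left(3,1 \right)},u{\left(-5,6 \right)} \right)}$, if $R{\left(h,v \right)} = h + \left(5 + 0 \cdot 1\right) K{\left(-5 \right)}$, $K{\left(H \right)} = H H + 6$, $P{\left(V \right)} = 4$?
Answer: $5115$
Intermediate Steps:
$U{\left(r,X \right)} = X$
$u{\left(w,n \right)} = 4$
$K{\left(H \right)} = 6 + H^{2}$ ($K{\left(H \right)} = H^{2} + 6 = 6 + H^{2}$)
$R{\left(h,v \right)} = 155 + h$ ($R{\left(h,v \right)} = h + \left(5 + 0 \cdot 1\right) \left(6 + \left(-5\right)^{2}\right) = h + \left(5 + 0\right) \left(6 + 25\right) = h + 5 \cdot 31 = h + 155 = 155 + h$)
$57 \cdot 87 + R{\left(U{\left(3,1 \right)},u{\left(-5,6 \right)} \right)} = 57 \cdot 87 + \left(155 + 1\right) = 4959 + 156 = 5115$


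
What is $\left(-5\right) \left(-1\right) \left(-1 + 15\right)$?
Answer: $70$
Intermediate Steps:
$\left(-5\right) \left(-1\right) \left(-1 + 15\right) = 5 \cdot 14 = 70$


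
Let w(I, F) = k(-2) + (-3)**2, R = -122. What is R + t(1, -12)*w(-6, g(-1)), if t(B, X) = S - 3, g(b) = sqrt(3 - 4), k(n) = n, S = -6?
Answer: -185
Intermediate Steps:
g(b) = I (g(b) = sqrt(-1) = I)
w(I, F) = 7 (w(I, F) = -2 + (-3)**2 = -2 + 9 = 7)
t(B, X) = -9 (t(B, X) = -6 - 3 = -9)
R + t(1, -12)*w(-6, g(-1)) = -122 - 9*7 = -122 - 63 = -185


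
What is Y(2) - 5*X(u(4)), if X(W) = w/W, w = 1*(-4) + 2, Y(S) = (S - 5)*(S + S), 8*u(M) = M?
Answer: 8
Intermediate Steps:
u(M) = M/8
Y(S) = 2*S*(-5 + S) (Y(S) = (-5 + S)*(2*S) = 2*S*(-5 + S))
w = -2 (w = -4 + 2 = -2)
X(W) = -2/W
Y(2) - 5*X(u(4)) = 2*2*(-5 + 2) - (-10)/((⅛)*4) = 2*2*(-3) - (-10)/½ = -12 - (-10)*2 = -12 - 5*(-4) = -12 + 20 = 8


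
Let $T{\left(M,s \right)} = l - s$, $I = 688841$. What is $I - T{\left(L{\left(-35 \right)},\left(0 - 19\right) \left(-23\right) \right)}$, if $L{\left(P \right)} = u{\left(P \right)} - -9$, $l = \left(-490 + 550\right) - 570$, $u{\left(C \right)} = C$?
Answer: $689788$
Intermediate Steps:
$l = -510$ ($l = 60 - 570 = -510$)
$L{\left(P \right)} = 9 + P$ ($L{\left(P \right)} = P - -9 = P + 9 = 9 + P$)
$T{\left(M,s \right)} = -510 - s$
$I - T{\left(L{\left(-35 \right)},\left(0 - 19\right) \left(-23\right) \right)} = 688841 - \left(-510 - \left(0 - 19\right) \left(-23\right)\right) = 688841 - \left(-510 - \left(-19\right) \left(-23\right)\right) = 688841 - \left(-510 - 437\right) = 688841 - -947 = 688841 + 947 = 689788$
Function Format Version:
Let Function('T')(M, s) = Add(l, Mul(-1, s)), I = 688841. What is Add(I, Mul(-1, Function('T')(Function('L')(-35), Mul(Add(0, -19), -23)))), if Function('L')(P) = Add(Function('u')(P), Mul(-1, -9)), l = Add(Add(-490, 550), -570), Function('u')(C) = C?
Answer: 689788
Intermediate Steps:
l = -510 (l = Add(60, -570) = -510)
Function('L')(P) = Add(9, P) (Function('L')(P) = Add(P, Mul(-1, -9)) = Add(P, 9) = Add(9, P))
Function('T')(M, s) = Add(-510, Mul(-1, s))
Add(I, Mul(-1, Function('T')(Function('L')(-35), Mul(Add(0, -19), -23)))) = Add(688841, Mul(-1, Add(-510, Mul(-1, Mul(Add(0, -19), -23))))) = Add(688841, Mul(-1, Add(-510, Mul(-1, Mul(-19, -23))))) = Add(688841, Mul(-1, Add(-510, Mul(-1, 437)))) = Add(688841, Mul(-1, Add(-510, -437))) = Add(688841, Mul(-1, -947)) = Add(688841, 947) = 689788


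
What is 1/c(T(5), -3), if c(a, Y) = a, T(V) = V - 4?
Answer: 1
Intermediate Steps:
T(V) = -4 + V
1/c(T(5), -3) = 1/(-4 + 5) = 1/1 = 1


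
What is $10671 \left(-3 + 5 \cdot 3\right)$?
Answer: $128052$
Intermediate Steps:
$10671 \left(-3 + 5 \cdot 3\right) = 10671 \left(-3 + 15\right) = 10671 \cdot 12 = 128052$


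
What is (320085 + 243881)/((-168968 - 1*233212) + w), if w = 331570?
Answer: -281983/35305 ≈ -7.9871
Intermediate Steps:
(320085 + 243881)/((-168968 - 1*233212) + w) = (320085 + 243881)/((-168968 - 1*233212) + 331570) = 563966/((-168968 - 233212) + 331570) = 563966/(-402180 + 331570) = 563966/(-70610) = 563966*(-1/70610) = -281983/35305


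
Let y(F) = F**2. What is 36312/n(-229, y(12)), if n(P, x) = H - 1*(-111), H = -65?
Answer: 18156/23 ≈ 789.39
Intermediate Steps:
n(P, x) = 46 (n(P, x) = -65 - 1*(-111) = -65 + 111 = 46)
36312/n(-229, y(12)) = 36312/46 = 36312*(1/46) = 18156/23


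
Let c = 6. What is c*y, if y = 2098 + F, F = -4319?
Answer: -13326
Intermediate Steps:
y = -2221 (y = 2098 - 4319 = -2221)
c*y = 6*(-2221) = -13326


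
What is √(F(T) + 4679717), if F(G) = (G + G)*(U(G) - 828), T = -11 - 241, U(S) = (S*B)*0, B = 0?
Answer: 7*√104021 ≈ 2257.7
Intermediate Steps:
U(S) = 0 (U(S) = (S*0)*0 = 0*0 = 0)
T = -252
F(G) = -1656*G (F(G) = (G + G)*(0 - 828) = (2*G)*(-828) = -1656*G)
√(F(T) + 4679717) = √(-1656*(-252) + 4679717) = √(417312 + 4679717) = √5097029 = 7*√104021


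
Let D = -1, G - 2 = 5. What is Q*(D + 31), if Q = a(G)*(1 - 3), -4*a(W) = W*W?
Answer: 735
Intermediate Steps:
G = 7 (G = 2 + 5 = 7)
a(W) = -W**2/4 (a(W) = -W*W/4 = -W**2/4)
Q = 49/2 (Q = (-1/4*7**2)*(1 - 3) = -1/4*49*(-2) = -49/4*(-2) = 49/2 ≈ 24.500)
Q*(D + 31) = 49*(-1 + 31)/2 = (49/2)*30 = 735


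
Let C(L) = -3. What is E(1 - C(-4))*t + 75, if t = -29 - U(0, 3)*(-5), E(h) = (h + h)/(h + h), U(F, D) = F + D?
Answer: 61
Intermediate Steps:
U(F, D) = D + F
E(h) = 1 (E(h) = (2*h)/((2*h)) = (2*h)*(1/(2*h)) = 1)
t = -14 (t = -29 - (3 + 0)*(-5) = -29 - 3*(-5) = -29 - 1*(-15) = -29 + 15 = -14)
E(1 - C(-4))*t + 75 = 1*(-14) + 75 = -14 + 75 = 61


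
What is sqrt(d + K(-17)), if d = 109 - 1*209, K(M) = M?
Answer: 3*I*sqrt(13) ≈ 10.817*I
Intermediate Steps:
d = -100 (d = 109 - 209 = -100)
sqrt(d + K(-17)) = sqrt(-100 - 17) = sqrt(-117) = 3*I*sqrt(13)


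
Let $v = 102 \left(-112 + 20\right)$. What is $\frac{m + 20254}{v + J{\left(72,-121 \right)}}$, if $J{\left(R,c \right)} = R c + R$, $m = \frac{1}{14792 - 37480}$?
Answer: $- \frac{459522751}{408928512} \approx -1.1237$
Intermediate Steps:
$v = -9384$ ($v = 102 \left(-92\right) = -9384$)
$m = - \frac{1}{22688}$ ($m = \frac{1}{-22688} = - \frac{1}{22688} \approx -4.4076 \cdot 10^{-5}$)
$J{\left(R,c \right)} = R + R c$
$\frac{m + 20254}{v + J{\left(72,-121 \right)}} = \frac{- \frac{1}{22688} + 20254}{-9384 + 72 \left(1 - 121\right)} = \frac{459522751}{22688 \left(-9384 + 72 \left(-120\right)\right)} = \frac{459522751}{22688 \left(-9384 - 8640\right)} = \frac{459522751}{22688 \left(-18024\right)} = \frac{459522751}{22688} \left(- \frac{1}{18024}\right) = - \frac{459522751}{408928512}$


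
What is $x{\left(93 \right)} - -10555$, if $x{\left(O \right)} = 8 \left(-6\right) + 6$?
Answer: $10513$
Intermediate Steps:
$x{\left(O \right)} = -42$ ($x{\left(O \right)} = -48 + 6 = -42$)
$x{\left(93 \right)} - -10555 = -42 - -10555 = -42 + 10555 = 10513$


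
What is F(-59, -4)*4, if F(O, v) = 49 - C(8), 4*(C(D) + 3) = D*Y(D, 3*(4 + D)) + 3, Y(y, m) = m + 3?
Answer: -107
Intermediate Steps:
Y(y, m) = 3 + m
C(D) = -9/4 + D*(15 + 3*D)/4 (C(D) = -3 + (D*(3 + 3*(4 + D)) + 3)/4 = -3 + (D*(3 + (12 + 3*D)) + 3)/4 = -3 + (D*(15 + 3*D) + 3)/4 = -3 + (3 + D*(15 + 3*D))/4 = -3 + (¾ + D*(15 + 3*D)/4) = -9/4 + D*(15 + 3*D)/4)
F(O, v) = -107/4 (F(O, v) = 49 - (-9/4 + (¾)*8*(5 + 8)) = 49 - (-9/4 + (¾)*8*13) = 49 - (-9/4 + 78) = 49 - 1*303/4 = 49 - 303/4 = -107/4)
F(-59, -4)*4 = -107/4*4 = -107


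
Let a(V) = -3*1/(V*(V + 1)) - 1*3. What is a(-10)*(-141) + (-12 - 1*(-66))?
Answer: 4817/10 ≈ 481.70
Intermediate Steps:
a(V) = -3 - 3/(V*(1 + V)) (a(V) = -3*1/(V*(1 + V)) - 3 = -3/(V*(1 + V)) - 3 = -3 - 3/(V*(1 + V)))
a(-10)*(-141) + (-12 - 1*(-66)) = (3*(-1 - 1*(-10) - 1*(-10)²)/(-10*(1 - 10)))*(-141) + (-12 - 1*(-66)) = (3*(-⅒)*(-1 + 10 - 1*100)/(-9))*(-141) + (-12 + 66) = (3*(-⅒)*(-⅑)*(-1 + 10 - 100))*(-141) + 54 = (3*(-⅒)*(-⅑)*(-91))*(-141) + 54 = -91/30*(-141) + 54 = 4277/10 + 54 = 4817/10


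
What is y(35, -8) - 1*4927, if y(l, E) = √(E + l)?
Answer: -4927 + 3*√3 ≈ -4921.8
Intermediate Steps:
y(35, -8) - 1*4927 = √(-8 + 35) - 1*4927 = √27 - 4927 = 3*√3 - 4927 = -4927 + 3*√3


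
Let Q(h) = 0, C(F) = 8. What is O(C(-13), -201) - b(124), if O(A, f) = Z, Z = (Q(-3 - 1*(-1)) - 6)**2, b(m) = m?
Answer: -88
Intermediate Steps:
Z = 36 (Z = (0 - 6)**2 = (-6)**2 = 36)
O(A, f) = 36
O(C(-13), -201) - b(124) = 36 - 1*124 = 36 - 124 = -88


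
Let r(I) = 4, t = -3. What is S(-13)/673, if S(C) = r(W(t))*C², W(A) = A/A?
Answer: 676/673 ≈ 1.0045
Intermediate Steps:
W(A) = 1
S(C) = 4*C²
S(-13)/673 = (4*(-13)²)/673 = (4*169)*(1/673) = 676*(1/673) = 676/673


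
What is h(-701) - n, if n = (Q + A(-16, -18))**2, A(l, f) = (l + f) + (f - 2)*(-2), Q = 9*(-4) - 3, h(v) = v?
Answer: -1790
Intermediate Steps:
Q = -39 (Q = -36 - 3 = -39)
A(l, f) = 4 + l - f (A(l, f) = (f + l) + (-2 + f)*(-2) = (f + l) + (4 - 2*f) = 4 + l - f)
n = 1089 (n = (-39 + (4 - 16 - 1*(-18)))**2 = (-39 + (4 - 16 + 18))**2 = (-39 + 6)**2 = (-33)**2 = 1089)
h(-701) - n = -701 - 1*1089 = -701 - 1089 = -1790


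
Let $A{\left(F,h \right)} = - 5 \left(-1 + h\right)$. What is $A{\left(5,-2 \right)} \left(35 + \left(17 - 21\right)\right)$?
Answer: $465$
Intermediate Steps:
$A{\left(F,h \right)} = 5 - 5 h$
$A{\left(5,-2 \right)} \left(35 + \left(17 - 21\right)\right) = \left(5 - -10\right) \left(35 + \left(17 - 21\right)\right) = \left(5 + 10\right) \left(35 + \left(17 - 21\right)\right) = 15 \left(35 + \left(17 - 21\right)\right) = 15 \left(35 - 4\right) = 15 \cdot 31 = 465$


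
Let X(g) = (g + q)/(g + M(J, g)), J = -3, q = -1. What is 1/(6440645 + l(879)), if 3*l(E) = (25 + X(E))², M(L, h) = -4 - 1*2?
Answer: 2286387/14726322425824 ≈ 1.5526e-7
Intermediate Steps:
M(L, h) = -6 (M(L, h) = -4 - 2 = -6)
X(g) = (-1 + g)/(-6 + g) (X(g) = (g - 1)/(g - 6) = (-1 + g)/(-6 + g))
l(E) = (25 + (-1 + E)/(-6 + E))²/3
1/(6440645 + l(879)) = 1/(6440645 + (-151 + 26*879)²/(3*(-6 + 879)²)) = 1/(6440645 + (⅓)*(-151 + 22854)²/873²) = 1/(6440645 + (⅓)*22703²*(1/762129)) = 1/(6440645 + (⅓)*515426209*(1/762129)) = 1/(6440645 + 515426209/2286387) = 1/(14726322425824/2286387) = 2286387/14726322425824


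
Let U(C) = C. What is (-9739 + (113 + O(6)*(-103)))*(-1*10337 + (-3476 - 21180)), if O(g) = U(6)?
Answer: 358468292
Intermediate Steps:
O(g) = 6
(-9739 + (113 + O(6)*(-103)))*(-1*10337 + (-3476 - 21180)) = (-9739 + (113 + 6*(-103)))*(-1*10337 + (-3476 - 21180)) = (-9739 + (113 - 618))*(-10337 - 24656) = (-9739 - 505)*(-34993) = -10244*(-34993) = 358468292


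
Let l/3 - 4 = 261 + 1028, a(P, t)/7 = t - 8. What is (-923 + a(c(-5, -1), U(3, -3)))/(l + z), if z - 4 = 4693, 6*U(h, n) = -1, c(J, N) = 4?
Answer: -5881/51456 ≈ -0.11429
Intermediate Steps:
U(h, n) = -⅙ (U(h, n) = (⅙)*(-1) = -⅙)
a(P, t) = -56 + 7*t (a(P, t) = 7*(t - 8) = 7*(-8 + t) = -56 + 7*t)
z = 4697 (z = 4 + 4693 = 4697)
l = 3879 (l = 12 + 3*(261 + 1028) = 12 + 3*1289 = 12 + 3867 = 3879)
(-923 + a(c(-5, -1), U(3, -3)))/(l + z) = (-923 + (-56 + 7*(-⅙)))/(3879 + 4697) = (-923 + (-56 - 7/6))/8576 = (-923 - 343/6)*(1/8576) = -5881/6*1/8576 = -5881/51456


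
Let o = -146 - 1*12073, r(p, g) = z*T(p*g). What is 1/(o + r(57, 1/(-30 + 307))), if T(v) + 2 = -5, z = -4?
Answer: -1/12191 ≈ -8.2028e-5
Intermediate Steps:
T(v) = -7 (T(v) = -2 - 5 = -7)
r(p, g) = 28 (r(p, g) = -4*(-7) = 28)
o = -12219 (o = -146 - 12073 = -12219)
1/(o + r(57, 1/(-30 + 307))) = 1/(-12219 + 28) = 1/(-12191) = -1/12191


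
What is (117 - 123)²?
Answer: 36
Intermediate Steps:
(117 - 123)² = (-6)² = 36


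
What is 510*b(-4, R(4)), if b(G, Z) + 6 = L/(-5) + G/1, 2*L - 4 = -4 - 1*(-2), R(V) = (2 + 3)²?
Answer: -5202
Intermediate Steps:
R(V) = 25 (R(V) = 5² = 25)
L = 1 (L = 2 + (-4 - 1*(-2))/2 = 2 + (-4 + 2)/2 = 2 + (½)*(-2) = 2 - 1 = 1)
b(G, Z) = -31/5 + G (b(G, Z) = -6 + (1/(-5) + G/1) = -6 + (1*(-⅕) + G*1) = -6 + (-⅕ + G) = -31/5 + G)
510*b(-4, R(4)) = 510*(-31/5 - 4) = 510*(-51/5) = -5202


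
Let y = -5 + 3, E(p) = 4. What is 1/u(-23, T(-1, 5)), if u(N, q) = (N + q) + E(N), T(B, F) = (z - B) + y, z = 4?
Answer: -1/16 ≈ -0.062500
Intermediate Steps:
y = -2
T(B, F) = 2 - B (T(B, F) = (4 - B) - 2 = 2 - B)
u(N, q) = 4 + N + q (u(N, q) = (N + q) + 4 = 4 + N + q)
1/u(-23, T(-1, 5)) = 1/(4 - 23 + (2 - 1*(-1))) = 1/(4 - 23 + (2 + 1)) = 1/(4 - 23 + 3) = 1/(-16) = -1/16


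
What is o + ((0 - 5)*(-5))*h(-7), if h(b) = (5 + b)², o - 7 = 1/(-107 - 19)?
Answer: 13481/126 ≈ 106.99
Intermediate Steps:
o = 881/126 (o = 7 + 1/(-107 - 19) = 7 + 1/(-126) = 7 - 1/126 = 881/126 ≈ 6.9921)
o + ((0 - 5)*(-5))*h(-7) = 881/126 + ((0 - 5)*(-5))*(5 - 7)² = 881/126 - 5*(-5)*(-2)² = 881/126 + 25*4 = 881/126 + 100 = 13481/126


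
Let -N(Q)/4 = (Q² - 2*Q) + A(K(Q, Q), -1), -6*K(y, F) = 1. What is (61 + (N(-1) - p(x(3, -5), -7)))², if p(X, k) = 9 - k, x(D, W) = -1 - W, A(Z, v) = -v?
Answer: 841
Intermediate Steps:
K(y, F) = -⅙ (K(y, F) = -⅙*1 = -⅙)
N(Q) = -4 - 4*Q² + 8*Q (N(Q) = -4*((Q² - 2*Q) - 1*(-1)) = -4*((Q² - 2*Q) + 1) = -4*(1 + Q² - 2*Q) = -4 - 4*Q² + 8*Q)
(61 + (N(-1) - p(x(3, -5), -7)))² = (61 + ((-4 - 4*(-1)² + 8*(-1)) - (9 - 1*(-7))))² = (61 + ((-4 - 4*1 - 8) - (9 + 7)))² = (61 + ((-4 - 4 - 8) - 1*16))² = (61 + (-16 - 16))² = (61 - 32)² = 29² = 841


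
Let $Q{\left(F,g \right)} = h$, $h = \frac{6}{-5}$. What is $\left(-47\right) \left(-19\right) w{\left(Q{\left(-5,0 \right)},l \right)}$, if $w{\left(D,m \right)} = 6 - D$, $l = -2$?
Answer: $\frac{32148}{5} \approx 6429.6$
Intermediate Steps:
$h = - \frac{6}{5}$ ($h = 6 \left(- \frac{1}{5}\right) = - \frac{6}{5} \approx -1.2$)
$Q{\left(F,g \right)} = - \frac{6}{5}$
$\left(-47\right) \left(-19\right) w{\left(Q{\left(-5,0 \right)},l \right)} = \left(-47\right) \left(-19\right) \left(6 - - \frac{6}{5}\right) = 893 \left(6 + \frac{6}{5}\right) = 893 \cdot \frac{36}{5} = \frac{32148}{5}$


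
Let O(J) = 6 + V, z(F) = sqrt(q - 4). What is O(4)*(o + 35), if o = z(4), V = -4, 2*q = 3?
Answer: 70 + I*sqrt(10) ≈ 70.0 + 3.1623*I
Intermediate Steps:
q = 3/2 (q = (1/2)*3 = 3/2 ≈ 1.5000)
z(F) = I*sqrt(10)/2 (z(F) = sqrt(3/2 - 4) = sqrt(-5/2) = I*sqrt(10)/2)
O(J) = 2 (O(J) = 6 - 4 = 2)
o = I*sqrt(10)/2 ≈ 1.5811*I
O(4)*(o + 35) = 2*(I*sqrt(10)/2 + 35) = 2*(35 + I*sqrt(10)/2) = 70 + I*sqrt(10)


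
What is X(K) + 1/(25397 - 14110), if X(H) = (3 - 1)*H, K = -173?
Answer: -3905301/11287 ≈ -346.00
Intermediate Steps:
X(H) = 2*H
X(K) + 1/(25397 - 14110) = 2*(-173) + 1/(25397 - 14110) = -346 + 1/11287 = -3905301/11287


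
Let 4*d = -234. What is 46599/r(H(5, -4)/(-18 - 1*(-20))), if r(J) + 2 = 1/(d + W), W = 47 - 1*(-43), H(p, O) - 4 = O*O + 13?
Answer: -2935737/124 ≈ -23675.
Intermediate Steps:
H(p, O) = 17 + O**2 (H(p, O) = 4 + (O*O + 13) = 4 + (O**2 + 13) = 4 + (13 + O**2) = 17 + O**2)
d = -117/2 (d = (1/4)*(-234) = -117/2 ≈ -58.500)
W = 90 (W = 47 + 43 = 90)
r(J) = -124/63 (r(J) = -2 + 1/(-117/2 + 90) = -2 + 1/(63/2) = -2 + 2/63 = -124/63)
46599/r(H(5, -4)/(-18 - 1*(-20))) = 46599/(-124/63) = 46599*(-63/124) = -2935737/124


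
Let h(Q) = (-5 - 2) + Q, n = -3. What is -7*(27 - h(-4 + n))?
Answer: -287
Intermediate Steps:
h(Q) = -7 + Q
-7*(27 - h(-4 + n)) = -7*(27 - (-7 + (-4 - 3))) = -7*(27 - (-7 - 7)) = -7*(27 - 1*(-14)) = -7*(27 + 14) = -7*41 = -287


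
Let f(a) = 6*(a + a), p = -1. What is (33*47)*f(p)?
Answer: -18612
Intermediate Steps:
f(a) = 12*a (f(a) = 6*(2*a) = 12*a)
(33*47)*f(p) = (33*47)*(12*(-1)) = 1551*(-12) = -18612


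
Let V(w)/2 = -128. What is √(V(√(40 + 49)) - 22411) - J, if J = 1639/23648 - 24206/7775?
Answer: 559680263/183863200 + I*√22667 ≈ 3.044 + 150.56*I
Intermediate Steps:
V(w) = -256 (V(w) = 2*(-128) = -256)
J = -559680263/183863200 (J = 1639*(1/23648) - 24206*1/7775 = 1639/23648 - 24206/7775 = -559680263/183863200 ≈ -3.0440)
√(V(√(40 + 49)) - 22411) - J = √(-256 - 22411) - 1*(-559680263/183863200) = √(-22667) + 559680263/183863200 = I*√22667 + 559680263/183863200 = 559680263/183863200 + I*√22667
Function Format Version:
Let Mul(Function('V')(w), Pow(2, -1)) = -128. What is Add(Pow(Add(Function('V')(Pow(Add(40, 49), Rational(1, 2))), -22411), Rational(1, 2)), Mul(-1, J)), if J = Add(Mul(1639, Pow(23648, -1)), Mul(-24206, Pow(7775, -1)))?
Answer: Add(Rational(559680263, 183863200), Mul(I, Pow(22667, Rational(1, 2)))) ≈ Add(3.0440, Mul(150.56, I))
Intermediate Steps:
Function('V')(w) = -256 (Function('V')(w) = Mul(2, -128) = -256)
J = Rational(-559680263, 183863200) (J = Add(Mul(1639, Rational(1, 23648)), Mul(-24206, Rational(1, 7775))) = Add(Rational(1639, 23648), Rational(-24206, 7775)) = Rational(-559680263, 183863200) ≈ -3.0440)
Add(Pow(Add(Function('V')(Pow(Add(40, 49), Rational(1, 2))), -22411), Rational(1, 2)), Mul(-1, J)) = Add(Pow(Add(-256, -22411), Rational(1, 2)), Mul(-1, Rational(-559680263, 183863200))) = Add(Pow(-22667, Rational(1, 2)), Rational(559680263, 183863200)) = Add(Mul(I, Pow(22667, Rational(1, 2))), Rational(559680263, 183863200)) = Add(Rational(559680263, 183863200), Mul(I, Pow(22667, Rational(1, 2))))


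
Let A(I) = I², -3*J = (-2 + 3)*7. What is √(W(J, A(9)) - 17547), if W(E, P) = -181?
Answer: 8*I*√277 ≈ 133.15*I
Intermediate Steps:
J = -7/3 (J = -(-2 + 3)*7/3 = -7/3 ≈ -2.3333)
√(W(J, A(9)) - 17547) = √(-181 - 17547) = √(-17728) = 8*I*√277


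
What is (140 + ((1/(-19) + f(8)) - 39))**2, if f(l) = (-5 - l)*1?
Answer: 2792241/361 ≈ 7734.7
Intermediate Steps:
f(l) = -5 - l
(140 + ((1/(-19) + f(8)) - 39))**2 = (140 + ((1/(-19) + (-5 - 1*8)) - 39))**2 = (140 + ((-1/19 + (-5 - 8)) - 39))**2 = (140 + ((-1/19 - 13) - 39))**2 = (140 + (-248/19 - 39))**2 = (140 - 989/19)**2 = (1671/19)**2 = 2792241/361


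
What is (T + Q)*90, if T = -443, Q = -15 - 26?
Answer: -43560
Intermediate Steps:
Q = -41
(T + Q)*90 = (-443 - 41)*90 = -484*90 = -43560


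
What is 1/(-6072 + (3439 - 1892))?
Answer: -1/4525 ≈ -0.00022099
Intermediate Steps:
1/(-6072 + (3439 - 1892)) = 1/(-6072 + 1547) = 1/(-4525) = -1/4525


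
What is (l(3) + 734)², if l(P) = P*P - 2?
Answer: 549081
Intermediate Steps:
l(P) = -2 + P² (l(P) = P² - 2 = -2 + P²)
(l(3) + 734)² = ((-2 + 3²) + 734)² = ((-2 + 9) + 734)² = (7 + 734)² = 741² = 549081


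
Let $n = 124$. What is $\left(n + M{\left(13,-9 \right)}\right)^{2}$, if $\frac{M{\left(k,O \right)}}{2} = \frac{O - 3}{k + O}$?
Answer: $13924$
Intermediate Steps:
$M{\left(k,O \right)} = \frac{2 \left(-3 + O\right)}{O + k}$ ($M{\left(k,O \right)} = 2 \frac{O - 3}{k + O} = 2 \frac{-3 + O}{O + k} = \frac{2 \left(-3 + O\right)}{O + k}$)
$\left(n + M{\left(13,-9 \right)}\right)^{2} = \left(124 + \frac{2 \left(-3 - 9\right)}{-9 + 13}\right)^{2} = \left(124 + 2 \cdot \frac{1}{4} \left(-12\right)\right)^{2} = \left(124 - 6\right)^{2} = 118^{2} = 13924$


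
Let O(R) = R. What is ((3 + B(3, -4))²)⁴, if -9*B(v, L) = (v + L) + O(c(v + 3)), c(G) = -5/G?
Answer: 802359178476091681/72301961339136 ≈ 11097.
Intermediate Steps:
B(v, L) = -L/9 - v/9 + 5/(9*(3 + v)) (B(v, L) = -((v + L) - 5/(v + 3))/9 = -((L + v) - 5/(3 + v))/9 = -(L + v - 5/(3 + v))/9 = -L/9 - v/9 + 5/(9*(3 + v)))
((3 + B(3, -4))²)⁴ = ((3 + (5 - (3 + 3)*(-4 + 3))/(9*(3 + 3)))²)⁴ = ((3 + (⅑)*(5 - 1*6*(-1))/6)²)⁴ = ((3 + (⅑)*(⅙)*(5 + 6))²)⁴ = ((3 + (⅑)*(⅙)*11)²)⁴ = ((3 + 11/54)²)⁴ = ((173/54)²)⁴ = (29929/2916)⁴ = 802359178476091681/72301961339136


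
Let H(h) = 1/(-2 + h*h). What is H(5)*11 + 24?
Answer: 563/23 ≈ 24.478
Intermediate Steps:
H(h) = 1/(-2 + h**2)
H(5)*11 + 24 = 11/(-2 + 5**2) + 24 = 11/(-2 + 25) + 24 = 11/23 + 24 = 563/23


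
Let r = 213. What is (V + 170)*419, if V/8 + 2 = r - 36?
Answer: 657830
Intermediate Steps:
V = 1400 (V = -16 + 8*(213 - 36) = -16 + 8*177 = -16 + 1416 = 1400)
(V + 170)*419 = (1400 + 170)*419 = 1570*419 = 657830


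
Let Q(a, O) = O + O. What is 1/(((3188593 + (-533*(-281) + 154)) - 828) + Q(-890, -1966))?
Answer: 1/3333760 ≈ 2.9996e-7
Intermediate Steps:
Q(a, O) = 2*O
1/(((3188593 + (-533*(-281) + 154)) - 828) + Q(-890, -1966)) = 1/(((3188593 + (-533*(-281) + 154)) - 828) + 2*(-1966)) = 1/(((3188593 + (149773 + 154)) - 828) - 3932) = 1/(((3188593 + 149927) - 828) - 3932) = 1/((3338520 - 828) - 3932) = 1/(3337692 - 3932) = 1/3333760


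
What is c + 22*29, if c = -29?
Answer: 609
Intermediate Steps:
c + 22*29 = -29 + 22*29 = -29 + 638 = 609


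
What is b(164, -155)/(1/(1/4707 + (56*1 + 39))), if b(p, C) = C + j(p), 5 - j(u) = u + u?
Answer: -213745348/4707 ≈ -45410.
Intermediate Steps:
j(u) = 5 - 2*u (j(u) = 5 - (u + u) = 5 - 2*u)
b(p, C) = 5 + C - 2*p (b(p, C) = C + (5 - 2*p) = 5 + C - 2*p)
b(164, -155)/(1/(1/4707 + (56*1 + 39))) = (5 - 155 - 2*164)/(1/(1/4707 + (56*1 + 39))) = (5 - 155 - 328)/(1/(1/4707 + (56 + 39))) = -478/(1/(1/4707 + 95)) = -478/(1/(447166/4707)) = -478/4707/447166 = -478*447166/4707 = -213745348/4707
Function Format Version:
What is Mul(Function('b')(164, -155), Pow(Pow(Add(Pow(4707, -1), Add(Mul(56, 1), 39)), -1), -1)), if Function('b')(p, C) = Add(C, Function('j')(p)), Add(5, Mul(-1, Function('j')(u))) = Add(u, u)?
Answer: Rational(-213745348, 4707) ≈ -45410.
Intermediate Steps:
Function('j')(u) = Add(5, Mul(-2, u)) (Function('j')(u) = Add(5, Mul(-1, Add(u, u))) = Add(5, Mul(-1, Mul(2, u))) = Add(5, Mul(-2, u)))
Function('b')(p, C) = Add(5, C, Mul(-2, p)) (Function('b')(p, C) = Add(C, Add(5, Mul(-2, p))) = Add(5, C, Mul(-2, p)))
Mul(Function('b')(164, -155), Pow(Pow(Add(Pow(4707, -1), Add(Mul(56, 1), 39)), -1), -1)) = Mul(Add(5, -155, Mul(-2, 164)), Pow(Pow(Add(Pow(4707, -1), Add(Mul(56, 1), 39)), -1), -1)) = Mul(Add(5, -155, -328), Pow(Pow(Add(Rational(1, 4707), Add(56, 39)), -1), -1)) = Mul(-478, Pow(Pow(Add(Rational(1, 4707), 95), -1), -1)) = Mul(-478, Pow(Pow(Rational(447166, 4707), -1), -1)) = Mul(-478, Pow(Rational(4707, 447166), -1)) = Mul(-478, Rational(447166, 4707)) = Rational(-213745348, 4707)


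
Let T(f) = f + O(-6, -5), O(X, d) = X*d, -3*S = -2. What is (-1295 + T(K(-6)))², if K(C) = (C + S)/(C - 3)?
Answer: 1165471321/729 ≈ 1.5987e+6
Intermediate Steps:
S = ⅔ (S = -⅓*(-2) = ⅔ ≈ 0.66667)
K(C) = (⅔ + C)/(-3 + C) (K(C) = (C + ⅔)/(C - 3) = (⅔ + C)/(-3 + C))
T(f) = 30 + f (T(f) = f - 6*(-5) = f + 30 = 30 + f)
(-1295 + T(K(-6)))² = (-1295 + (30 + (⅔ - 6)/(-3 - 6)))² = (-1295 + (30 - 16/3/(-9)))² = (-1295 + (30 - ⅑*(-16/3)))² = (-1295 + (30 + 16/27))² = (-1295 + 826/27)² = (-34139/27)² = 1165471321/729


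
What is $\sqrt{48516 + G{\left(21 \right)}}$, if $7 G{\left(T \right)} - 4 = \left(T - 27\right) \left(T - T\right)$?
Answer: $\frac{4 \sqrt{148582}}{7} \approx 220.26$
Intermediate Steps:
$G{\left(T \right)} = \frac{4}{7}$ ($G{\left(T \right)} = \frac{4}{7} + \frac{\left(T - 27\right) \left(T - T\right)}{7} = \frac{4}{7} + \frac{\left(-27 + T\right) 0}{7} = \frac{4}{7} + \frac{1}{7} \cdot 0 = \frac{4}{7} + 0 = \frac{4}{7}$)
$\sqrt{48516 + G{\left(21 \right)}} = \sqrt{48516 + \frac{4}{7}} = \sqrt{\frac{339616}{7}} = \frac{4 \sqrt{148582}}{7}$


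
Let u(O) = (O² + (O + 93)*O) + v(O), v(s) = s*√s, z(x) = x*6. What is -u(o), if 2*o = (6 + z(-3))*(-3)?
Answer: -2322 - 54*√2 ≈ -2398.4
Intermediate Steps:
z(x) = 6*x
v(s) = s^(3/2)
o = 18 (o = ((6 + 6*(-3))*(-3))/2 = ((6 - 18)*(-3))/2 = (-12*(-3))/2 = (½)*36 = 18)
u(O) = O² + O^(3/2) + O*(93 + O) (u(O) = (O² + (O + 93)*O) + O^(3/2) = (O² + (93 + O)*O) + O^(3/2) = (O² + O*(93 + O)) + O^(3/2) = O² + O^(3/2) + O*(93 + O))
-u(o) = -(18^(3/2) + 2*18² + 93*18) = -(54*√2 + 2*324 + 1674) = -(54*√2 + 648 + 1674) = -(2322 + 54*√2) = -2322 - 54*√2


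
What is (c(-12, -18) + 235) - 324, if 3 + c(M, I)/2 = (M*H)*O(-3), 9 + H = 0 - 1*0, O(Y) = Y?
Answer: -743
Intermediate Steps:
H = -9 (H = -9 + (0 - 1*0) = -9 + (0 + 0) = -9 + 0 = -9)
c(M, I) = -6 + 54*M (c(M, I) = -6 + 2*((M*(-9))*(-3)) = -6 + 2*(-9*M*(-3)) = -6 + 2*(27*M) = -6 + 54*M)
(c(-12, -18) + 235) - 324 = ((-6 + 54*(-12)) + 235) - 324 = ((-6 - 648) + 235) - 324 = (-654 + 235) - 324 = -419 - 324 = -743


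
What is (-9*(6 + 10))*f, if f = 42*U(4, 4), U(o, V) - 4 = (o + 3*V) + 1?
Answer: -127008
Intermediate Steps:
U(o, V) = 5 + o + 3*V (U(o, V) = 4 + ((o + 3*V) + 1) = 4 + (1 + o + 3*V) = 5 + o + 3*V)
f = 882 (f = 42*(5 + 4 + 3*4) = 42*(5 + 4 + 12) = 42*21 = 882)
(-9*(6 + 10))*f = -9*(6 + 10)*882 = -9*16*882 = -144*882 = -127008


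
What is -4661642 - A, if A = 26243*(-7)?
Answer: -4477941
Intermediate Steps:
A = -183701
-4661642 - A = -4661642 - 1*(-183701) = -4661642 + 183701 = -4477941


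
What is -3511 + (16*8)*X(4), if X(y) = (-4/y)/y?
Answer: -3543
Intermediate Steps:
X(y) = -4/y²
-3511 + (16*8)*X(4) = -3511 + (16*8)*(-4/4²) = -3511 + 128*(-4*1/16) = -3511 + 128*(-¼) = -3511 - 32 = -3543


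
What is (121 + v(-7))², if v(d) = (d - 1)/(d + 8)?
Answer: 12769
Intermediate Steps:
v(d) = (-1 + d)/(8 + d)
(121 + v(-7))² = (121 + (-1 - 7)/(8 - 7))² = (121 - 8/1)² = (121 + 1*(-8))² = (121 - 8)² = 113² = 12769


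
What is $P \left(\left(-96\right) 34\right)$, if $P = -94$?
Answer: $306816$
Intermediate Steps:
$P \left(\left(-96\right) 34\right) = - 94 \left(\left(-96\right) 34\right) = \left(-94\right) \left(-3264\right) = 306816$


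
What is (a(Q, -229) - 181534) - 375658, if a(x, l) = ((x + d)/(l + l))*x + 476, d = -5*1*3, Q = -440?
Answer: -127588064/229 ≈ -5.5715e+5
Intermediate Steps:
d = -15 (d = -5*3 = -15)
a(x, l) = 476 + x*(-15 + x)/(2*l) (a(x, l) = ((x - 15)/(l + l))*x + 476 = ((-15 + x)/((2*l)))*x + 476 = ((-15 + x)*(1/(2*l)))*x + 476 = ((-15 + x)/(2*l))*x + 476 = x*(-15 + x)/(2*l) + 476 = 476 + x*(-15 + x)/(2*l))
(a(Q, -229) - 181534) - 375658 = ((1/2)*((-440)**2 - 15*(-440) + 952*(-229))/(-229) - 181534) - 375658 = ((1/2)*(-1/229)*(193600 + 6600 - 218008) - 181534) - 375658 = ((1/2)*(-1/229)*(-17808) - 181534) - 375658 = (8904/229 - 181534) - 375658 = -41562382/229 - 375658 = -127588064/229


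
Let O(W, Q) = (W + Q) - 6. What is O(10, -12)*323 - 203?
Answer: -2787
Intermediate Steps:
O(W, Q) = -6 + Q + W (O(W, Q) = (Q + W) - 6 = -6 + Q + W)
O(10, -12)*323 - 203 = (-6 - 12 + 10)*323 - 203 = -8*323 - 203 = -2584 - 203 = -2787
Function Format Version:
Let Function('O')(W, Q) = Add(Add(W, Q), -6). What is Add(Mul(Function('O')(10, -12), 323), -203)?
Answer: -2787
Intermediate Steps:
Function('O')(W, Q) = Add(-6, Q, W) (Function('O')(W, Q) = Add(Add(Q, W), -6) = Add(-6, Q, W))
Add(Mul(Function('O')(10, -12), 323), -203) = Add(Mul(Add(-6, -12, 10), 323), -203) = Add(Mul(-8, 323), -203) = Add(-2584, -203) = -2787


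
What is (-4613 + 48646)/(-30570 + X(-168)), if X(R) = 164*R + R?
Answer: -44033/58290 ≈ -0.75541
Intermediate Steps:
X(R) = 165*R
(-4613 + 48646)/(-30570 + X(-168)) = (-4613 + 48646)/(-30570 + 165*(-168)) = 44033/(-30570 - 27720) = 44033/(-58290) = 44033*(-1/58290) = -44033/58290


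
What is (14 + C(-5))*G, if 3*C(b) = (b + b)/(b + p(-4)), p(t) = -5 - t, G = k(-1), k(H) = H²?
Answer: 131/9 ≈ 14.556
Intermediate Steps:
G = 1 (G = (-1)² = 1)
C(b) = 2*b/(3*(-1 + b)) (C(b) = ((b + b)/(b + (-5 - 1*(-4))))/3 = ((2*b)/(b + (-5 + 4)))/3 = ((2*b)/(b - 1))/3 = ((2*b)/(-1 + b))/3 = (2*b/(-1 + b))/3 = 2*b/(3*(-1 + b)))
(14 + C(-5))*G = (14 + (⅔)*(-5)/(-1 - 5))*1 = (14 + (⅔)*(-5)/(-6))*1 = (14 + (⅔)*(-5)*(-⅙))*1 = (14 + 5/9)*1 = (131/9)*1 = 131/9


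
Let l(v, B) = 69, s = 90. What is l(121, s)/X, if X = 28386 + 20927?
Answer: 69/49313 ≈ 0.0013992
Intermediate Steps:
X = 49313
l(121, s)/X = 69/49313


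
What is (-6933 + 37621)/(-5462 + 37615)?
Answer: 30688/32153 ≈ 0.95444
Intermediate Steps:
(-6933 + 37621)/(-5462 + 37615) = 30688/32153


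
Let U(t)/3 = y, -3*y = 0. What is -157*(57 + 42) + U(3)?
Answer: -15543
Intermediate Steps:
y = 0 (y = -1/3*0 = 0)
U(t) = 0 (U(t) = 3*0 = 0)
-157*(57 + 42) + U(3) = -157*(57 + 42) + 0 = -157*99 + 0 = -15543 + 0 = -15543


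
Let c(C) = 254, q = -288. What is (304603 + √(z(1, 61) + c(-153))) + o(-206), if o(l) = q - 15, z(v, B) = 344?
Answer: 304300 + √598 ≈ 3.0432e+5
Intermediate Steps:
o(l) = -303 (o(l) = -288 - 15 = -303)
(304603 + √(z(1, 61) + c(-153))) + o(-206) = (304603 + √(344 + 254)) - 303 = (304603 + √598) - 303 = 304300 + √598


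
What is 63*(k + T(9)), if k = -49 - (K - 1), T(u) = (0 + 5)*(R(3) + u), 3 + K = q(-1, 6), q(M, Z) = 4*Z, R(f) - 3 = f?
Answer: 378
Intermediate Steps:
R(f) = 3 + f
K = 21 (K = -3 + 4*6 = -3 + 24 = 21)
T(u) = 30 + 5*u (T(u) = (0 + 5)*((3 + 3) + u) = 5*(6 + u) = 30 + 5*u)
k = -69 (k = -49 - (21 - 1) = -49 - 20 = -69)
63*(k + T(9)) = 63*(-69 + (30 + 5*9)) = 63*(-69 + (30 + 45)) = 63*(-69 + 75) = 63*6 = 378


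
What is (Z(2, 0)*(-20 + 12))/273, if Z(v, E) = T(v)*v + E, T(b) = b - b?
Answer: 0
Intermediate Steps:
T(b) = 0
Z(v, E) = E (Z(v, E) = 0*v + E = 0 + E = E)
(Z(2, 0)*(-20 + 12))/273 = (0*(-20 + 12))/273 = (0*(-8))*(1/273) = 0*(1/273) = 0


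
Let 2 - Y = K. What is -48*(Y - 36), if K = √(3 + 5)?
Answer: 1632 + 96*√2 ≈ 1767.8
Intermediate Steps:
K = 2*√2 (K = √8 = 2*√2 ≈ 2.8284)
Y = 2 - 2*√2 ≈ -0.82843
-48*(Y - 36) = -48*((2 - 2*√2) - 36) = -48*(-34 - 2*√2) = 1632 + 96*√2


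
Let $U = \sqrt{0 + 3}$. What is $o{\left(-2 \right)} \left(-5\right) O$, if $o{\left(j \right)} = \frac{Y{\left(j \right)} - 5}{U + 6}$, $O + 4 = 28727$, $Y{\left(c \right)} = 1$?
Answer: $\frac{1148920}{11} - \frac{574460 \sqrt{3}}{33} \approx 74296.0$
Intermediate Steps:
$O = 28723$ ($O = -4 + 28727 = 28723$)
$U = \sqrt{3} \approx 1.732$
$o{\left(j \right)} = - \frac{4}{6 + \sqrt{3}}$ ($o{\left(j \right)} = \frac{1 - 5}{\sqrt{3} + 6} = - \frac{4}{6 + \sqrt{3}}$)
$o{\left(-2 \right)} \left(-5\right) O = \left(- \frac{8}{11} + \frac{4 \sqrt{3}}{33}\right) \left(-5\right) 28723 = \left(\frac{40}{11} - \frac{20 \sqrt{3}}{33}\right) 28723 = \frac{1148920}{11} - \frac{574460 \sqrt{3}}{33}$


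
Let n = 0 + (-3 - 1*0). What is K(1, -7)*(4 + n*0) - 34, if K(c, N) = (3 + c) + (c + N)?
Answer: -42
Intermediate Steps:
K(c, N) = 3 + N + 2*c (K(c, N) = (3 + c) + (N + c) = 3 + N + 2*c)
n = -3 (n = 0 + (-3 + 0) = 0 - 3 = -3)
K(1, -7)*(4 + n*0) - 34 = (3 - 7 + 2*1)*(4 - 3*0) - 34 = (3 - 7 + 2)*(4 + 0) - 34 = -2*4 - 34 = -8 - 34 = -42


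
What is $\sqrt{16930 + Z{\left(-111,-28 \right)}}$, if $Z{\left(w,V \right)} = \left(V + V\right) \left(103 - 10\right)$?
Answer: $\sqrt{11722} \approx 108.27$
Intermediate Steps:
$Z{\left(w,V \right)} = 186 V$ ($Z{\left(w,V \right)} = 2 V 93 = 186 V$)
$\sqrt{16930 + Z{\left(-111,-28 \right)}} = \sqrt{16930 + 186 \left(-28\right)} = \sqrt{16930 - 5208} = \sqrt{11722}$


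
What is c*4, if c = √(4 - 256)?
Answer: 24*I*√7 ≈ 63.498*I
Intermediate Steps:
c = 6*I*√7 (c = √(-252) = 6*I*√7 ≈ 15.875*I)
c*4 = (6*I*√7)*4 = 24*I*√7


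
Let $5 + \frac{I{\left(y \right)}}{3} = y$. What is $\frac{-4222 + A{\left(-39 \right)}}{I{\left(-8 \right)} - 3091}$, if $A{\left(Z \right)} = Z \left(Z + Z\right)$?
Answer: $\frac{118}{313} \approx 0.377$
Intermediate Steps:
$A{\left(Z \right)} = 2 Z^{2}$ ($A{\left(Z \right)} = Z 2 Z = 2 Z^{2}$)
$I{\left(y \right)} = -15 + 3 y$
$\frac{-4222 + A{\left(-39 \right)}}{I{\left(-8 \right)} - 3091} = \frac{-4222 + 2 \left(-39\right)^{2}}{\left(-15 + 3 \left(-8\right)\right) - 3091} = \frac{-4222 + 2 \cdot 1521}{\left(-15 - 24\right) - 3091} = \frac{-4222 + 3042}{-39 - 3091} = - \frac{1180}{-3130} = \left(-1180\right) \left(- \frac{1}{3130}\right) = \frac{118}{313}$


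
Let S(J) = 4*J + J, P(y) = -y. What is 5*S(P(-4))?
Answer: 100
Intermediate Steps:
S(J) = 5*J
5*S(P(-4)) = 5*(5*(-1*(-4))) = 5*(5*4) = 5*20 = 100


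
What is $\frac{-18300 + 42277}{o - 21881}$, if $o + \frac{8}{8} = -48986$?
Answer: $- \frac{23977}{70868} \approx -0.33833$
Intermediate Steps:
$o = -48987$ ($o = -1 - 48986 = -48987$)
$\frac{-18300 + 42277}{o - 21881} = \frac{-18300 + 42277}{-48987 - 21881} = \frac{23977}{-70868} = 23977 \left(- \frac{1}{70868}\right) = - \frac{23977}{70868}$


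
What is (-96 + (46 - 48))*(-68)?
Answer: 6664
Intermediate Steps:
(-96 + (46 - 48))*(-68) = (-96 - 2)*(-68) = -98*(-68) = 6664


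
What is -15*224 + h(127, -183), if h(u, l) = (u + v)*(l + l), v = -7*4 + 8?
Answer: -42522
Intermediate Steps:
v = -20 (v = -28 + 8 = -20)
h(u, l) = 2*l*(-20 + u) (h(u, l) = (u - 20)*(l + l) = (-20 + u)*(2*l) = 2*l*(-20 + u))
-15*224 + h(127, -183) = -15*224 + 2*(-183)*(-20 + 127) = -3360 + 2*(-183)*107 = -3360 - 39162 = -42522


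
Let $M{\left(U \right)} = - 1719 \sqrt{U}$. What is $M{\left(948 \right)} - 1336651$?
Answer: $-1336651 - 3438 \sqrt{237} \approx -1.3896 \cdot 10^{6}$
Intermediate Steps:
$M{\left(948 \right)} - 1336651 = - 1719 \sqrt{948} - 1336651 = - 1719 \cdot 2 \sqrt{237} - 1336651 = - 3438 \sqrt{237} - 1336651 = -1336651 - 3438 \sqrt{237}$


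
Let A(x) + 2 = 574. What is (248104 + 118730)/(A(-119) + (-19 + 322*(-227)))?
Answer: -366834/72541 ≈ -5.0569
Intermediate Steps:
A(x) = 572 (A(x) = -2 + 574 = 572)
(248104 + 118730)/(A(-119) + (-19 + 322*(-227))) = (248104 + 118730)/(572 + (-19 + 322*(-227))) = 366834/(572 + (-19 - 73094)) = 366834/(572 - 73113) = 366834/(-72541) = 366834*(-1/72541) = -366834/72541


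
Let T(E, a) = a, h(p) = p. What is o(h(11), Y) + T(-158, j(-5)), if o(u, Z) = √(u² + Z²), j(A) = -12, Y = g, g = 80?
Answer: -12 + √6521 ≈ 68.753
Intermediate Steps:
Y = 80
o(u, Z) = √(Z² + u²)
o(h(11), Y) + T(-158, j(-5)) = √(80² + 11²) - 12 = √(6400 + 121) - 12 = √6521 - 12 = -12 + √6521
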